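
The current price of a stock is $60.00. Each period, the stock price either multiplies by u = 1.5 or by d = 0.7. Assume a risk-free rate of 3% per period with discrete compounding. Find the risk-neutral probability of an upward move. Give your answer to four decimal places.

p = 0.4125

Risk-neutral probability p = (1 + 0.03 − 0.7)/(1.5 − 0.7) = 0.3300/0.8000 = 0.4125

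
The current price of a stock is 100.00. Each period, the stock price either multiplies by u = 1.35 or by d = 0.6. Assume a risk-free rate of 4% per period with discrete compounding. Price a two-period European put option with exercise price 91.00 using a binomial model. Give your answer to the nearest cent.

Risk-neutral probability p = (1 + 0.04 − 0.6)/(1.35 − 0.6) = 0.4400/0.7500 = 0.5867
Terminal stock prices: S_uu = 182.3, S_ud = 81, S_dd = 36
Terminal payoffs (K − S): max(-91.25, 0) = 0, max(10, 0) = 10, max(55, 0) = 55
Node u (S = 135): V_u = 1/1.04·[0.5867·0.0000 + 0.4133·10.0000] = 3.9744
Node d (S = 60): V_d = 1/1.04·[0.5867·10.0000 + 0.4133·55.0000] = 27.5000
Node 0 (S = 100): V_0 = 1/1.04·[0.5867·3.9744 + 0.4133·27.5000] = 13.1714

13.17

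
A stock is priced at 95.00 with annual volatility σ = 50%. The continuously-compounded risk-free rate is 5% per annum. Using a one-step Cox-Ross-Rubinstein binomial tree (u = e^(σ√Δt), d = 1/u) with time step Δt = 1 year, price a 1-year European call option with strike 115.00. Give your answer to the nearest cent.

16.90

CRR parameters: u = e^(σ√Δt) = e^(0.5·√1) = 1.6487, d = 1/u = 0.6065
Per-period rate: rΔt = 0.05·1 = 0.05, so R = e^0.05 = 1.0513
Risk-neutral probability p = (e^0.05 − 0.6065)/(1.6487 − 0.6065) = 0.4447/1.0422 = 0.4267
Terminal stock prices: S_u = 156.6, S_d = 57.62
Terminal payoffs (S − K): max(41.63, 0) = 41.63, max(-57.38, 0) = 0
Node 0 (S = 95): V_0 = e^(−0.05)·[0.4267·41.6285 + 0.5733·0.0000] = 16.8980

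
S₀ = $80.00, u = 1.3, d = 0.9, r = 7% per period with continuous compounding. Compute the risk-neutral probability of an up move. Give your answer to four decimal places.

p = 0.4313

Risk-neutral probability p = (e^0.07 − 0.9)/(1.3 − 0.9) = 0.1725/0.4000 = 0.4313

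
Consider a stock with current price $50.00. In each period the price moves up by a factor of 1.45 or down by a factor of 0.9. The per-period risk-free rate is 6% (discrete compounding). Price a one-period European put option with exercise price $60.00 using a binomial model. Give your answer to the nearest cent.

$10.03

Risk-neutral probability p = (1 + 0.06 − 0.9)/(1.45 − 0.9) = 0.1600/0.5500 = 0.2909
Terminal stock prices: S_u = 72.5, S_d = 45
Terminal payoffs (K − S): max(-12.5, 0) = 0, max(15, 0) = 15
Node 0 (S = 50): V_0 = 1/1.06·[0.2909·0.0000 + 0.7091·15.0000] = 10.0343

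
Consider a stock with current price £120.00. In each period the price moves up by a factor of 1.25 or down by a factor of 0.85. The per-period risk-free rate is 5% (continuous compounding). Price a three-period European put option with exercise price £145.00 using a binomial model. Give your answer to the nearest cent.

£19.27

Risk-neutral probability p = (e^0.05 − 0.85)/(1.25 − 0.85) = 0.2013/0.4000 = 0.5032
Terminal stock prices: S_uuu = 234.4, S_uud = 159.4, S_udd = 108.4, S_ddd = 73.69
Terminal payoffs (K − S): max(-89.38, 0) = 0, max(-14.38, 0) = 0, max(36.63, 0) = 36.63, max(71.31, 0) = 71.31
Node uu (S = 187.5): V_uu = e^(−0.05)·[0.5032·0.0000 + 0.4968·0.0000] = 0.0000
Node ud (S = 127.5): V_ud = e^(−0.05)·[0.5032·0.0000 + 0.4968·36.6250] = 17.3087
Node dd (S = 86.7): V_dd = e^(−0.05)·[0.5032·36.6250 + 0.4968·71.3050] = 51.2283
Node u (S = 150): V_u = e^(−0.05)·[0.5032·0.0000 + 0.4968·17.3087] = 8.1799
Node d (S = 102): V_d = e^(−0.05)·[0.5032·17.3087 + 0.4968·51.2283] = 32.4946
Node 0 (S = 120): V_0 = e^(−0.05)·[0.5032·8.1799 + 0.4968·32.4946] = 19.2719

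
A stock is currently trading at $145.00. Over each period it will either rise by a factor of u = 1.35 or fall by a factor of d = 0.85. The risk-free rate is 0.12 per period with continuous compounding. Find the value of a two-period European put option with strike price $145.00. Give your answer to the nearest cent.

Risk-neutral probability p = (e^0.12 − 0.85)/(1.35 − 0.85) = 0.2775/0.5000 = 0.5550
Terminal stock prices: S_uu = 264.3, S_ud = 166.4, S_dd = 104.8
Terminal payoffs (K − S): max(-119.3, 0) = 0, max(-21.39, 0) = 0, max(40.24, 0) = 40.24
Node u (S = 195.8): V_u = e^(−0.12)·[0.5550·0.0000 + 0.4450·0.0000] = 0.0000
Node d (S = 123.2): V_d = e^(−0.12)·[0.5550·0.0000 + 0.4450·40.2375] = 15.8811
Node 0 (S = 145): V_0 = e^(−0.12)·[0.5550·0.0000 + 0.4450·15.8811] = 6.2681

$6.27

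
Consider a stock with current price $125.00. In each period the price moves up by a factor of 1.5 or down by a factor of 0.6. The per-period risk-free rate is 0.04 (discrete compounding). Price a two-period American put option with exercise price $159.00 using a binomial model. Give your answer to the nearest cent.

$52.02

Risk-neutral probability p = (1 + 0.04 − 0.6)/(1.5 − 0.6) = 0.4400/0.9000 = 0.4889
Terminal stock prices: S_uu = 281.2, S_ud = 112.5, S_dd = 45
Terminal payoffs (K − S): max(-122.2, 0) = 0, max(46.5, 0) = 46.5, max(114, 0) = 114
Node u (S = 187.5): continuation = 1/1.04·[0.4889·0.0000 + 0.5111·46.5000] = 22.8526; exercise value = 0.0000 ≤ continuation, so V_u = 22.8526
Node d (S = 75): continuation = 1/1.04·[0.4889·46.5000 + 0.5111·114.0000] = 77.8846; exercise value = 84.0000 > continuation, so V_d = 84.0000 (exercise)
Node 0 (S = 125): continuation = 1/1.04·[0.4889·22.8526 + 0.5111·84.0000] = 52.0247; exercise value = 34.0000 ≤ continuation, so V_0 = 52.0247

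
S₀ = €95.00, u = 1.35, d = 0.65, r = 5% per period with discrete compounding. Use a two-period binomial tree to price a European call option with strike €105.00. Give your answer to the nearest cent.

Risk-neutral probability p = (1 + 0.05 − 0.65)/(1.35 − 0.65) = 0.4000/0.7000 = 0.5714
Terminal stock prices: S_uu = 173.1, S_ud = 83.36, S_dd = 40.14
Terminal payoffs (S − K): max(68.14, 0) = 68.14, max(-21.64, 0) = 0, max(-64.86, 0) = 0
Node u (S = 128.2): V_u = 1/1.05·[0.5714·68.1375 + 0.4286·0.0000] = 37.0816
Node d (S = 61.75): V_d = 1/1.05·[0.5714·0.0000 + 0.4286·0.0000] = 0.0000
Node 0 (S = 95): V_0 = 1/1.05·[0.5714·37.0816 + 0.4286·0.0000] = 20.1805

€20.18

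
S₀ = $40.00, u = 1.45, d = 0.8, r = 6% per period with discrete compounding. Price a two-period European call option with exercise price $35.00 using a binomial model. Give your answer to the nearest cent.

$11.86

Risk-neutral probability p = (1 + 0.06 − 0.8)/(1.45 − 0.8) = 0.2600/0.6500 = 0.4000
Terminal stock prices: S_uu = 84.1, S_ud = 46.4, S_dd = 25.6
Terminal payoffs (S − K): max(49.1, 0) = 49.1, max(11.4, 0) = 11.4, max(-9.4, 0) = 0
Node u (S = 58): V_u = 1/1.06·[0.4000·49.1000 + 0.6000·11.4000] = 24.9811
Node d (S = 32): V_d = 1/1.06·[0.4000·11.4000 + 0.6000·0.0000] = 4.3019
Node 0 (S = 40): V_0 = 1/1.06·[0.4000·24.9811 + 0.6000·4.3019] = 11.8619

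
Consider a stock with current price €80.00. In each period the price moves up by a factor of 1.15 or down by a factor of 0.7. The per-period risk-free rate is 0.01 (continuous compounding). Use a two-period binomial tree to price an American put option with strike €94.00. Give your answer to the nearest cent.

Risk-neutral probability p = (e^0.01 − 0.7)/(1.15 − 0.7) = 0.3101/0.4500 = 0.6890
Terminal stock prices: S_uu = 105.8, S_ud = 64.4, S_dd = 39.2
Terminal payoffs (K − S): max(-11.8, 0) = 0, max(29.6, 0) = 29.6, max(54.8, 0) = 54.8
Node u (S = 92): continuation = e^(−0.01)·[0.6890·0.0000 + 0.3110·29.6000] = 9.1140; exercise value = 2.0000 ≤ continuation, so V_u = 9.1140
Node d (S = 56): continuation = e^(−0.01)·[0.6890·29.6000 + 0.3110·54.8000] = 37.0647; exercise value = 38.0000 > continuation, so V_d = 38.0000 (exercise)
Node 0 (S = 80): continuation = e^(−0.01)·[0.6890·9.1140 + 0.3110·38.0000] = 17.9175; exercise value = 14.0000 ≤ continuation, so V_0 = 17.9175

€17.92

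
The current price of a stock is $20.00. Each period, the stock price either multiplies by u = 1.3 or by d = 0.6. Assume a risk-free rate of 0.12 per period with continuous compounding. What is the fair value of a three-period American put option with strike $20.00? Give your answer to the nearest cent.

Risk-neutral probability p = (e^0.12 − 0.6)/(1.3 − 0.6) = 0.5275/0.7000 = 0.7536
Terminal stock prices: S_uuu = 43.94, S_uud = 20.28, S_udd = 9.36, S_ddd = 4.32
Terminal payoffs (K − S): max(-23.94, 0) = 0, max(-0.28, 0) = 0, max(10.64, 0) = 10.64, max(15.68, 0) = 15.68
Node uu (S = 33.8): continuation = e^(−0.12)·[0.7536·0.0000 + 0.2464·0.0000] = 0.0000; exercise value = 0.0000 ≤ continuation, so V_uu = 0.0000
Node ud (S = 15.6): continuation = e^(−0.12)·[0.7536·0.0000 + 0.2464·10.6400] = 2.3255; exercise value = 4.4000 > continuation, so V_ud = 4.4000 (exercise)
Node dd (S = 7.2): continuation = e^(−0.12)·[0.7536·10.6400 + 0.2464·15.6800] = 10.5384; exercise value = 12.8000 > continuation, so V_dd = 12.8000 (exercise)
Node u (S = 26): continuation = e^(−0.12)·[0.7536·0.0000 + 0.2464·4.4000] = 0.9617; exercise value = 0.0000 ≤ continuation, so V_u = 0.9617
Node d (S = 12): continuation = e^(−0.12)·[0.7536·4.4000 + 0.2464·12.8000] = 5.7384; exercise value = 8.0000 > continuation, so V_d = 8.0000 (exercise)
Node 0 (S = 20): continuation = e^(−0.12)·[0.7536·0.9617 + 0.2464·8.0000] = 2.3913; exercise value = 0.0000 ≤ continuation, so V_0 = 2.3913

$2.39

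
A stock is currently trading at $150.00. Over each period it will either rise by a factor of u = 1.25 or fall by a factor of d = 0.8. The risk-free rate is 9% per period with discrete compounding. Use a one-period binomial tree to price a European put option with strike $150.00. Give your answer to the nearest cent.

Risk-neutral probability p = (1 + 0.09 − 0.8)/(1.25 − 0.8) = 0.2900/0.4500 = 0.6444
Terminal stock prices: S_u = 187.5, S_d = 120
Terminal payoffs (K − S): max(-37.5, 0) = 0, max(30, 0) = 30
Node 0 (S = 150): V_0 = 1/1.09·[0.6444·0.0000 + 0.3556·30.0000] = 9.7859

$9.79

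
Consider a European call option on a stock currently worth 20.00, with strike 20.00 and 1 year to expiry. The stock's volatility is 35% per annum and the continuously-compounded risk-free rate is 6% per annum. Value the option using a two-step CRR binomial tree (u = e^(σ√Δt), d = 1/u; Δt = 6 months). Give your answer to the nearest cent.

3.01

CRR parameters: u = e^(σ√Δt) = e^(0.35·√0.5) = 1.2808, d = 1/u = 0.7808
Per-period rate: rΔt = 0.06·0.5 = 0.03, so R = e^0.03 = 1.0305
Risk-neutral probability p = (e^0.03 − 0.7808)/(1.2808 − 0.7808) = 0.2497/0.5000 = 0.4993
Terminal stock prices: S_uu = 32.81, S_ud = 20, S_dd = 12.19
Terminal payoffs (S − K): max(12.81, 0) = 12.81, max(0, 0) = 0, max(-7.808, 0) = 0
Node u (S = 25.62): V_u = e^(−0.03)·[0.4993·12.8091 + 0.5007·0.0000] = 6.2072
Node d (S = 15.62): V_d = e^(−0.03)·[0.4993·0.0000 + 0.5007·0.0000] = 0.0000
Node 0 (S = 20): V_0 = e^(−0.03)·[0.4993·6.2072 + 0.5007·0.0000] = 3.0079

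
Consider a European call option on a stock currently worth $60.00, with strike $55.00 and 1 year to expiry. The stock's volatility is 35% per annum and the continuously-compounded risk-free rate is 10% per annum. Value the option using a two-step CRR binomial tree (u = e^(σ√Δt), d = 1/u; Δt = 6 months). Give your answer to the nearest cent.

$13.75

CRR parameters: u = e^(σ√Δt) = e^(0.35·√0.5) = 1.2808, d = 1/u = 0.7808
Per-period rate: rΔt = 0.1·0.5 = 0.05, so R = e^0.05 = 1.0513
Risk-neutral probability p = (e^0.05 − 0.7808)/(1.2808 − 0.7808) = 0.2705/0.5000 = 0.5410
Terminal stock prices: S_uu = 98.43, S_ud = 60, S_dd = 36.58
Terminal payoffs (S − K): max(43.43, 0) = 43.43, max(5, 0) = 5, max(-18.42, 0) = 0
Node u (S = 76.85): V_u = e^(−0.05)·[0.5410·43.4274 + 0.4590·5.0000] = 24.5306
Node d (S = 46.85): V_d = e^(−0.05)·[0.5410·5.0000 + 0.4590·0.0000] = 2.5730
Node 0 (S = 60): V_0 = e^(−0.05)·[0.5410·24.5306 + 0.4590·2.5730] = 13.7467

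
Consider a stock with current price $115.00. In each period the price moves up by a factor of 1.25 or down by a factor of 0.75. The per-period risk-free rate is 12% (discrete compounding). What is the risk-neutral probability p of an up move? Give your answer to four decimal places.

p = 0.7400

Risk-neutral probability p = (1 + 0.12 − 0.75)/(1.25 − 0.75) = 0.3700/0.5000 = 0.7400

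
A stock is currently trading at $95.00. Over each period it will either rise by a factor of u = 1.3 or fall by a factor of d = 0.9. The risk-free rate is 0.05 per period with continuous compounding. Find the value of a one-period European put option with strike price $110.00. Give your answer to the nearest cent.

Risk-neutral probability p = (e^0.05 − 0.9)/(1.3 − 0.9) = 0.1513/0.4000 = 0.3782
Terminal stock prices: S_u = 123.5, S_d = 85.5
Terminal payoffs (K − S): max(-13.5, 0) = 0, max(24.5, 0) = 24.5
Node 0 (S = 95): V_0 = e^(−0.05)·[0.3782·0.0000 + 0.6218·24.5000] = 14.4916

$14.49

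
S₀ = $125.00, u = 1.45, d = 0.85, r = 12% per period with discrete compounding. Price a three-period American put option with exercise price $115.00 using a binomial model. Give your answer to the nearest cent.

Risk-neutral probability p = (1 + 0.12 − 0.85)/(1.45 − 0.85) = 0.2700/0.6000 = 0.4500
Terminal stock prices: S_uuu = 381.1, S_uud = 223.4, S_udd = 131, S_ddd = 76.77
Terminal payoffs (K − S): max(-266.1, 0) = 0, max(-108.4, 0) = 0, max(-15.95, 0) = 0, max(38.23, 0) = 38.23
Node uu (S = 262.8): continuation = 1/1.12·[0.4500·0.0000 + 0.5500·0.0000] = 0.0000; exercise value = 0.0000 ≤ continuation, so V_uu = 0.0000
Node ud (S = 154.1): continuation = 1/1.12·[0.4500·0.0000 + 0.5500·0.0000] = 0.0000; exercise value = 0.0000 ≤ continuation, so V_ud = 0.0000
Node dd (S = 90.31): continuation = 1/1.12·[0.4500·0.0000 + 0.5500·38.2344] = 18.7758; exercise value = 24.6875 > continuation, so V_dd = 24.6875 (exercise)
Node u (S = 181.2): continuation = 1/1.12·[0.4500·0.0000 + 0.5500·0.0000] = 0.0000; exercise value = 0.0000 ≤ continuation, so V_u = 0.0000
Node d (S = 106.2): continuation = 1/1.12·[0.4500·0.0000 + 0.5500·24.6875] = 12.1233; exercise value = 8.7500 ≤ continuation, so V_d = 12.1233
Node 0 (S = 125): continuation = 1/1.12·[0.4500·0.0000 + 0.5500·12.1233] = 5.9534; exercise value = 0.0000 ≤ continuation, so V_0 = 5.9534

$5.95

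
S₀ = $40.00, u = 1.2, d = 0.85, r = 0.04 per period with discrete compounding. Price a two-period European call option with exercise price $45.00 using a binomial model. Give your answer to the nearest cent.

$3.43

Risk-neutral probability p = (1 + 0.04 − 0.85)/(1.2 − 0.85) = 0.1900/0.3500 = 0.5429
Terminal stock prices: S_uu = 57.6, S_ud = 40.8, S_dd = 28.9
Terminal payoffs (S − K): max(12.6, 0) = 12.6, max(-4.2, 0) = 0, max(-16.1, 0) = 0
Node u (S = 48): V_u = 1/1.04·[0.5429·12.6000 + 0.4571·0.0000] = 6.5769
Node d (S = 34): V_d = 1/1.04·[0.5429·0.0000 + 0.4571·0.0000] = 0.0000
Node 0 (S = 40): V_0 = 1/1.04·[0.5429·6.5769 + 0.4571·0.0000] = 3.4330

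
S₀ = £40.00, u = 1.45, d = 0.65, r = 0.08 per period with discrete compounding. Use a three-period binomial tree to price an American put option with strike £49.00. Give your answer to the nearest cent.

£12.26

Risk-neutral probability p = (1 + 0.08 − 0.65)/(1.45 − 0.65) = 0.4300/0.8000 = 0.5375
Terminal stock prices: S_uuu = 121.9, S_uud = 54.66, S_udd = 24.51, S_ddd = 10.98
Terminal payoffs (K − S): max(-72.94, 0) = 0, max(-5.665, 0) = 0, max(24.49, 0) = 24.49, max(38.02, 0) = 38.02
Node uu (S = 84.1): continuation = 1/1.08·[0.5375·0.0000 + 0.4625·0.0000] = 0.0000; exercise value = 0.0000 ≤ continuation, so V_uu = 0.0000
Node ud (S = 37.7): continuation = 1/1.08·[0.5375·0.0000 + 0.4625·24.4950] = 10.4898; exercise value = 11.3000 > continuation, so V_ud = 11.3000 (exercise)
Node dd (S = 16.9): continuation = 1/1.08·[0.5375·24.4950 + 0.4625·38.0150] = 28.4704; exercise value = 32.1000 > continuation, so V_dd = 32.1000 (exercise)
Node u (S = 58): continuation = 1/1.08·[0.5375·0.0000 + 0.4625·11.3000] = 4.8391; exercise value = 0.0000 ≤ continuation, so V_u = 4.8391
Node d (S = 26): continuation = 1/1.08·[0.5375·11.3000 + 0.4625·32.1000] = 19.3704; exercise value = 23.0000 > continuation, so V_d = 23.0000 (exercise)
Node 0 (S = 40): continuation = 1/1.08·[0.5375·4.8391 + 0.4625·23.0000] = 12.2579; exercise value = 9.0000 ≤ continuation, so V_0 = 12.2579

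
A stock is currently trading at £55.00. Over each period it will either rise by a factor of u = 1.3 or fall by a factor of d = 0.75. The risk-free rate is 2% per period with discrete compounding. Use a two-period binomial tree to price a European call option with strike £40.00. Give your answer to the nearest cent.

£18.81

Risk-neutral probability p = (1 + 0.02 − 0.75)/(1.3 − 0.75) = 0.2700/0.5500 = 0.4909
Terminal stock prices: S_uu = 92.95, S_ud = 53.62, S_dd = 30.94
Terminal payoffs (S − K): max(52.95, 0) = 52.95, max(13.62, 0) = 13.62, max(-9.062, 0) = 0
Node u (S = 71.5): V_u = 1/1.02·[0.4909·52.9500 + 0.5091·13.6250] = 32.2843
Node d (S = 41.25): V_d = 1/1.02·[0.4909·13.6250 + 0.5091·0.0000] = 6.5575
Node 0 (S = 55): V_0 = 1/1.02·[0.4909·32.2843 + 0.5091·6.5575] = 18.8108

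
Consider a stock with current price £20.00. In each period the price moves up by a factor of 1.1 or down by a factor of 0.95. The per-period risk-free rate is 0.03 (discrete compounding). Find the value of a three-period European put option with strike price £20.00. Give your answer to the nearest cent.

£0.31

Risk-neutral probability p = (1 + 0.03 − 0.95)/(1.1 − 0.95) = 0.0800/0.1500 = 0.5333
Terminal stock prices: S_uuu = 26.62, S_uud = 22.99, S_udd = 19.86, S_ddd = 17.15
Terminal payoffs (K − S): max(-6.62, 0) = 0, max(-2.99, 0) = 0, max(0.145, 0) = 0.145, max(2.853, 0) = 2.853
Node uu (S = 24.2): V_uu = 1/1.03·[0.5333·0.0000 + 0.4667·0.0000] = 0.0000
Node ud (S = 20.9): V_ud = 1/1.03·[0.5333·0.0000 + 0.4667·0.1450] = 0.0657
Node dd (S = 18.05): V_dd = 1/1.03·[0.5333·0.1450 + 0.4667·2.8525] = 1.3675
Node u (S = 22): V_u = 1/1.03·[0.5333·0.0000 + 0.4667·0.0657] = 0.0298
Node d (S = 19): V_d = 1/1.03·[0.5333·0.0657 + 0.4667·1.3675] = 0.6536
Node 0 (S = 20): V_0 = 1/1.03·[0.5333·0.0298 + 0.4667·0.6536] = 0.3115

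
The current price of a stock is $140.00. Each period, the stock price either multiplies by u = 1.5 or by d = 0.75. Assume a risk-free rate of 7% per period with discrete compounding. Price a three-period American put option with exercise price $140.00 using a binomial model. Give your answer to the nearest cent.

Risk-neutral probability p = (1 + 0.07 − 0.75)/(1.5 − 0.75) = 0.3200/0.7500 = 0.4267
Terminal stock prices: S_uuu = 472.5, S_uud = 236.2, S_udd = 118.1, S_ddd = 59.06
Terminal payoffs (K − S): max(-332.5, 0) = 0, max(-96.25, 0) = 0, max(21.88, 0) = 21.88, max(80.94, 0) = 80.94
Node uu (S = 315): continuation = 1/1.07·[0.4267·0.0000 + 0.5733·0.0000] = 0.0000; exercise value = 0.0000 ≤ continuation, so V_uu = 0.0000
Node ud (S = 157.5): continuation = 1/1.07·[0.4267·0.0000 + 0.5733·21.8750] = 11.7212; exercise value = 0.0000 ≤ continuation, so V_ud = 11.7212
Node dd (S = 78.75): continuation = 1/1.07·[0.4267·21.8750 + 0.5733·80.9375] = 52.0911; exercise value = 61.2500 > continuation, so V_dd = 61.2500 (exercise)
Node u (S = 210): continuation = 1/1.07·[0.4267·0.0000 + 0.5733·11.7212] = 6.2805; exercise value = 0.0000 ≤ continuation, so V_u = 6.2805
Node d (S = 105): continuation = 1/1.07·[0.4267·11.7212 + 0.5733·61.2500] = 37.4932; exercise value = 35.0000 ≤ continuation, so V_d = 37.4932
Node 0 (S = 140): continuation = 1/1.07·[0.4267·6.2805 + 0.5733·37.4932] = 22.5942; exercise value = 0.0000 ≤ continuation, so V_0 = 22.5942

$22.59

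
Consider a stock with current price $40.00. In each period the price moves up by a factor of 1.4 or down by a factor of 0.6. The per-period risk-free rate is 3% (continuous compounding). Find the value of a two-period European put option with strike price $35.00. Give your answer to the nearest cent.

$4.80

Risk-neutral probability p = (e^0.03 − 0.6)/(1.4 − 0.6) = 0.4305/0.8000 = 0.5381
Terminal stock prices: S_uu = 78.4, S_ud = 33.6, S_dd = 14.4
Terminal payoffs (K − S): max(-43.4, 0) = 0, max(1.4, 0) = 1.4, max(20.6, 0) = 20.6
Node u (S = 56): V_u = e^(−0.03)·[0.5381·0.0000 + 0.4619·1.4000] = 0.6276
Node d (S = 24): V_d = e^(−0.03)·[0.5381·1.4000 + 0.4619·20.6000] = 9.9656
Node 0 (S = 40): V_0 = e^(−0.03)·[0.5381·0.6276 + 0.4619·9.9656] = 4.7951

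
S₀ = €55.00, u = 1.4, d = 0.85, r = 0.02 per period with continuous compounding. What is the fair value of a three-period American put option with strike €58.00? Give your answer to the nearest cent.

€9.03

Risk-neutral probability p = (e^0.02 − 0.85)/(1.4 − 0.85) = 0.1702/0.5500 = 0.3095
Terminal stock prices: S_uuu = 150.9, S_uud = 91.63, S_udd = 55.63, S_ddd = 33.78
Terminal payoffs (K − S): max(-92.92, 0) = 0, max(-33.63, 0) = 0, max(2.368, 0) = 2.368, max(24.22, 0) = 24.22
Node uu (S = 107.8): continuation = e^(−0.02)·[0.3095·0.0000 + 0.6905·0.0000] = 0.0000; exercise value = 0.0000 ≤ continuation, so V_uu = 0.0000
Node ud (S = 65.45): continuation = e^(−0.02)·[0.3095·0.0000 + 0.6905·2.3675] = 1.6025; exercise value = 0.0000 ≤ continuation, so V_ud = 1.6025
Node dd (S = 39.74): continuation = e^(−0.02)·[0.3095·2.3675 + 0.6905·24.2231] = 17.1140; exercise value = 18.2625 > continuation, so V_dd = 18.2625 (exercise)
Node u (S = 77): continuation = e^(−0.02)·[0.3095·0.0000 + 0.6905·1.6025] = 1.0847; exercise value = 0.0000 ≤ continuation, so V_u = 1.0847
Node d (S = 46.75): continuation = e^(−0.02)·[0.3095·1.6025 + 0.6905·18.2625] = 12.8474; exercise value = 11.2500 ≤ continuation, so V_d = 12.8474
Node 0 (S = 55): continuation = e^(−0.02)·[0.3095·1.0847 + 0.6905·12.8474] = 9.0250; exercise value = 3.0000 ≤ continuation, so V_0 = 9.0250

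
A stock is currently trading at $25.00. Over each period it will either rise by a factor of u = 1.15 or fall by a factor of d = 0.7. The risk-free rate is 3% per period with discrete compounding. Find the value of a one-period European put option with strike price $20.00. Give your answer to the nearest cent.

Risk-neutral probability p = (1 + 0.03 − 0.7)/(1.15 − 0.7) = 0.3300/0.4500 = 0.7333
Terminal stock prices: S_u = 28.75, S_d = 17.5
Terminal payoffs (K − S): max(-8.75, 0) = 0, max(2.5, 0) = 2.5
Node 0 (S = 25): V_0 = 1/1.03·[0.7333·0.0000 + 0.2667·2.5000] = 0.6472

$0.65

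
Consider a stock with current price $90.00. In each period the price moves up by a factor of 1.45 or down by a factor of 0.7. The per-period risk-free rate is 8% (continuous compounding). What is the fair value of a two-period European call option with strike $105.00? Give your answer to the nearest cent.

$18.74

Risk-neutral probability p = (e^0.08 − 0.7)/(1.45 − 0.7) = 0.3833/0.7500 = 0.5110
Terminal stock prices: S_uu = 189.2, S_ud = 91.35, S_dd = 44.1
Terminal payoffs (S − K): max(84.22, 0) = 84.22, max(-13.65, 0) = 0, max(-60.9, 0) = 0
Node u (S = 130.5): V_u = e^(−0.08)·[0.5110·84.2250 + 0.4890·0.0000] = 39.7338
Node d (S = 63): V_d = e^(−0.08)·[0.5110·0.0000 + 0.4890·0.0000] = 0.0000
Node 0 (S = 90): V_0 = e^(−0.08)·[0.5110·39.7338 + 0.4890·0.0000] = 18.7448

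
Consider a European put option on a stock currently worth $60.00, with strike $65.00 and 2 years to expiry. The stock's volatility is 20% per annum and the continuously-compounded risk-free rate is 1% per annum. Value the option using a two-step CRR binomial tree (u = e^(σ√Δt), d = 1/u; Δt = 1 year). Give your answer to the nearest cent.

CRR parameters: u = e^(σ√Δt) = e^(0.2·√1) = 1.2214, d = 1/u = 0.8187
Per-period rate: rΔt = 0.01·1 = 0.01, so R = e^0.01 = 1.0101
Risk-neutral probability p = (e^0.01 − 0.8187)/(1.2214 − 0.8187) = 0.1913/0.4027 = 0.4751
Terminal stock prices: S_uu = 89.51, S_ud = 60, S_dd = 40.22
Terminal payoffs (K − S): max(-24.51, 0) = 0, max(5, 0) = 5, max(24.78, 0) = 24.78
Node u (S = 73.28): V_u = e^(−0.01)·[0.4751·0.0000 + 0.5249·5.0000] = 2.5983
Node d (S = 49.12): V_d = e^(−0.01)·[0.4751·5.0000 + 0.5249·24.7808] = 15.2294
Node 0 (S = 60): V_0 = e^(−0.01)·[0.4751·2.5983 + 0.5249·15.2294] = 9.1362

$9.14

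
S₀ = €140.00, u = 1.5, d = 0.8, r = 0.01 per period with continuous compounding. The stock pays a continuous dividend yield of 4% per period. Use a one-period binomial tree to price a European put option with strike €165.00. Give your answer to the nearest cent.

Per-period risk-free factor R = e^0.01 = 1.0101; dividend-adjusted growth = e^(0.01−0.04) = 0.9704.
Risk-neutral probability p = (0.9704 − 0.8)/(1.5 − 0.8) = 0.1704/0.7000 = 0.2435
Terminal stock prices: S_u = 210, S_d = 112
Terminal payoffs (K − S): max(-45, 0) = 0, max(53, 0) = 53
Node 0 (S = 140): V_0 = e^(−0.01)·[0.2435·0.0000 + 0.7565·53.0000] = 39.6959

€39.70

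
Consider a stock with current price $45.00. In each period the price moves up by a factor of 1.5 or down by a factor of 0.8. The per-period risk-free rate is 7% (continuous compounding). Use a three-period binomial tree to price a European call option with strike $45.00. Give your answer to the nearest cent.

$13.21

Risk-neutral probability p = (e^0.07 − 0.8)/(1.5 − 0.8) = 0.2725/0.7000 = 0.3893
Terminal stock prices: S_uuu = 151.9, S_uud = 81, S_udd = 43.2, S_ddd = 23.04
Terminal payoffs (S − K): max(106.9, 0) = 106.9, max(36, 0) = 36, max(-1.8, 0) = 0, max(-21.96, 0) = 0
Node uu (S = 101.2): V_uu = e^(−0.07)·[0.3893·106.8750 + 0.6107·36.0000] = 59.2923
Node ud (S = 54): V_ud = e^(−0.07)·[0.3893·36.0000 + 0.6107·0.0000] = 13.0672
Node dd (S = 28.8): V_dd = e^(−0.07)·[0.3893·0.0000 + 0.6107·0.0000] = 0.0000
Node u (S = 67.5): V_u = e^(−0.07)·[0.3893·59.2923 + 0.6107·13.0672] = 28.9625
Node d (S = 36): V_d = e^(−0.07)·[0.3893·13.0672 + 0.6107·0.0000] = 4.7431
Node 0 (S = 45): V_0 = e^(−0.07)·[0.3893·28.9625 + 0.6107·4.7431] = 13.2136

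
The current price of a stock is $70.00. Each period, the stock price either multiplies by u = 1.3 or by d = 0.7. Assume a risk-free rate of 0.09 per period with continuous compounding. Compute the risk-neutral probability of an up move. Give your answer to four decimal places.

Risk-neutral probability p = (e^0.09 − 0.7)/(1.3 − 0.7) = 0.3942/0.6000 = 0.6570

p = 0.6570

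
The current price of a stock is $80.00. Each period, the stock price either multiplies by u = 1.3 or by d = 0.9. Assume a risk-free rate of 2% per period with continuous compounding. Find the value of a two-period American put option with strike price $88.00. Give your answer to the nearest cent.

Risk-neutral probability p = (e^0.02 − 0.9)/(1.3 − 0.9) = 0.1202/0.4000 = 0.3005
Terminal stock prices: S_uu = 135.2, S_ud = 93.6, S_dd = 64.8
Terminal payoffs (K − S): max(-47.2, 0) = 0, max(-5.6, 0) = 0, max(23.2, 0) = 23.2
Node u (S = 104): continuation = e^(−0.02)·[0.3005·0.0000 + 0.6995·0.0000] = 0.0000; exercise value = 0.0000 ≤ continuation, so V_u = 0.0000
Node d (S = 72): continuation = e^(−0.02)·[0.3005·0.0000 + 0.6995·23.2000] = 15.9070; exercise value = 16.0000 > continuation, so V_d = 16.0000 (exercise)
Node 0 (S = 80): continuation = e^(−0.02)·[0.3005·0.0000 + 0.6995·16.0000] = 10.9703; exercise value = 8.0000 ≤ continuation, so V_0 = 10.9703

$10.97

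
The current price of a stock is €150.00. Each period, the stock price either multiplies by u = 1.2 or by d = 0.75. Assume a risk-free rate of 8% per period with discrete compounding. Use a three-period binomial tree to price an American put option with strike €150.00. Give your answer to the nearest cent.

€11.77

Risk-neutral probability p = (1 + 0.08 − 0.75)/(1.2 − 0.75) = 0.3300/0.4500 = 0.7333
Terminal stock prices: S_uuu = 259.2, S_uud = 162, S_udd = 101.2, S_ddd = 63.28
Terminal payoffs (K − S): max(-109.2, 0) = 0, max(-12, 0) = 0, max(48.75, 0) = 48.75, max(86.72, 0) = 86.72
Node uu (S = 216): continuation = 1/1.08·[0.7333·0.0000 + 0.2667·0.0000] = 0.0000; exercise value = 0.0000 ≤ continuation, so V_uu = 0.0000
Node ud (S = 135): continuation = 1/1.08·[0.7333·0.0000 + 0.2667·48.7500] = 12.0370; exercise value = 15.0000 > continuation, so V_ud = 15.0000 (exercise)
Node dd (S = 84.38): continuation = 1/1.08·[0.7333·48.7500 + 0.2667·86.7188] = 54.5139; exercise value = 65.6250 > continuation, so V_dd = 65.6250 (exercise)
Node u (S = 180): continuation = 1/1.08·[0.7333·0.0000 + 0.2667·15.0000] = 3.7037; exercise value = 0.0000 ≤ continuation, so V_u = 3.7037
Node d (S = 112.5): continuation = 1/1.08·[0.7333·15.0000 + 0.2667·65.6250] = 26.3889; exercise value = 37.5000 > continuation, so V_d = 37.5000 (exercise)
Node 0 (S = 150): continuation = 1/1.08·[0.7333·3.7037 + 0.2667·37.5000] = 11.7741; exercise value = 0.0000 ≤ continuation, so V_0 = 11.7741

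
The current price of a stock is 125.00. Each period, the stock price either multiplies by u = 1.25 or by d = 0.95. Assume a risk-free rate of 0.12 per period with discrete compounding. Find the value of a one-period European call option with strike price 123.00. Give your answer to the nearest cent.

16.82

Risk-neutral probability p = (1 + 0.12 − 0.95)/(1.25 − 0.95) = 0.1700/0.3000 = 0.5667
Terminal stock prices: S_u = 156.2, S_d = 118.8
Terminal payoffs (S − K): max(33.25, 0) = 33.25, max(-4.25, 0) = 0
Node 0 (S = 125): V_0 = 1/1.12·[0.5667·33.2500 + 0.4333·0.0000] = 16.8229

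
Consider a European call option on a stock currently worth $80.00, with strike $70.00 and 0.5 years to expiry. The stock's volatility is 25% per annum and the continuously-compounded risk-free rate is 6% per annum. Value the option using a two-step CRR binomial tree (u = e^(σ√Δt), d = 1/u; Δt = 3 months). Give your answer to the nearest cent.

$13.73

CRR parameters: u = e^(σ√Δt) = e^(0.25·√0.25) = 1.1331, d = 1/u = 0.8825
Per-period rate: rΔt = 0.06·0.25 = 0.015, so R = e^0.015 = 1.0151
Risk-neutral probability p = (e^0.015 − 0.8825)/(1.1331 − 0.8825) = 0.1326/0.2507 = 0.5291
Terminal stock prices: S_uu = 102.7, S_ud = 80, S_dd = 62.3
Terminal payoffs (S − K): max(32.72, 0) = 32.72, max(10, 0) = 10, max(-7.696, 0) = 0
Node u (S = 90.65): V_u = e^(−0.015)·[0.5291·32.7220 + 0.4709·10.0000] = 21.6940
Node d (S = 70.6): V_d = e^(−0.015)·[0.5291·10.0000 + 0.4709·0.0000] = 5.2121
Node 0 (S = 80): V_0 = e^(−0.015)·[0.5291·21.6940 + 0.4709·5.2121] = 13.7250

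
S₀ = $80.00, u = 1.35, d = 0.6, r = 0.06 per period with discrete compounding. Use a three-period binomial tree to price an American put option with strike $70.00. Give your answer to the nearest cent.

$10.42

Risk-neutral probability p = (1 + 0.06 − 0.6)/(1.35 − 0.6) = 0.4600/0.7500 = 0.6133
Terminal stock prices: S_uuu = 196.8, S_uud = 87.48, S_udd = 38.88, S_ddd = 17.28
Terminal payoffs (K − S): max(-126.8, 0) = 0, max(-17.48, 0) = 0, max(31.12, 0) = 31.12, max(52.72, 0) = 52.72
Node uu (S = 145.8): continuation = 1/1.06·[0.6133·0.0000 + 0.3867·0.0000] = 0.0000; exercise value = 0.0000 ≤ continuation, so V_uu = 0.0000
Node ud (S = 64.8): continuation = 1/1.06·[0.6133·0.0000 + 0.3867·31.1200] = 11.3519; exercise value = 5.2000 ≤ continuation, so V_ud = 11.3519
Node dd (S = 28.8): continuation = 1/1.06·[0.6133·31.1200 + 0.3867·52.7200] = 37.2377; exercise value = 41.2000 > continuation, so V_dd = 41.2000 (exercise)
Node u (S = 108): continuation = 1/1.06·[0.6133·0.0000 + 0.3867·11.3519] = 4.1410; exercise value = 0.0000 ≤ continuation, so V_u = 4.1410
Node d (S = 48): continuation = 1/1.06·[0.6133·11.3519 + 0.3867·41.2000] = 21.5974; exercise value = 22.0000 > continuation, so V_d = 22.0000 (exercise)
Node 0 (S = 80): continuation = 1/1.06·[0.6133·4.1410 + 0.3867·22.0000] = 10.4212; exercise value = 0.0000 ≤ continuation, so V_0 = 10.4212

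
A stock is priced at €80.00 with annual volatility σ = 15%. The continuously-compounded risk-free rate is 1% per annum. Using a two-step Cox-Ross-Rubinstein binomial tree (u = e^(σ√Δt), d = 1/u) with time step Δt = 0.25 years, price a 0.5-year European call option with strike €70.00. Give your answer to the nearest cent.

CRR parameters: u = e^(σ√Δt) = e^(0.15·√0.25) = 1.0779, d = 1/u = 0.9277
Per-period rate: rΔt = 0.01·0.25 = 0.0025, so R = e^0.0025 = 1.0025
Risk-neutral probability p = (e^0.0025 − 0.9277)/(1.0779 − 0.9277) = 0.0748/0.1501 = 0.4979
Terminal stock prices: S_uu = 92.95, S_ud = 80, S_dd = 68.86
Terminal payoffs (S − K): max(22.95, 0) = 22.95, max(10, 0) = 10, max(-1.143, 0) = 0
Node u (S = 86.23): V_u = e^(−0.0025)·[0.4979·22.9467 + 0.5021·10.0000] = 16.4055
Node d (S = 74.22): V_d = e^(−0.0025)·[0.4979·10.0000 + 0.5021·0.0000] = 4.9669
Node 0 (S = 80): V_0 = e^(−0.0025)·[0.4979·16.4055 + 0.5021·4.9669] = 10.6359

€10.64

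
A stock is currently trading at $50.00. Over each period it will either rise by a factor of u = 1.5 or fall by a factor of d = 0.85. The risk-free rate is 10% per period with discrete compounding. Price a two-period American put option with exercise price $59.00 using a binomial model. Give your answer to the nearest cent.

$9.23

Risk-neutral probability p = (1 + 0.1 − 0.85)/(1.5 − 0.85) = 0.2500/0.6500 = 0.3846
Terminal stock prices: S_uu = 112.5, S_ud = 63.75, S_dd = 36.12
Terminal payoffs (K − S): max(-53.5, 0) = 0, max(-4.75, 0) = 0, max(22.88, 0) = 22.88
Node u (S = 75): continuation = 1/1.1·[0.3846·0.0000 + 0.6154·0.0000] = 0.0000; exercise value = 0.0000 ≤ continuation, so V_u = 0.0000
Node d (S = 42.5): continuation = 1/1.1·[0.3846·0.0000 + 0.6154·22.8750] = 12.7972; exercise value = 16.5000 > continuation, so V_d = 16.5000 (exercise)
Node 0 (S = 50): continuation = 1/1.1·[0.3846·0.0000 + 0.6154·16.5000] = 9.2308; exercise value = 9.0000 ≤ continuation, so V_0 = 9.2308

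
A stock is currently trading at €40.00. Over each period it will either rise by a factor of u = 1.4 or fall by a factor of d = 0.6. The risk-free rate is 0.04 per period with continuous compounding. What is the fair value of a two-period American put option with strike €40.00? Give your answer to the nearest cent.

€8.36

Risk-neutral probability p = (e^0.04 − 0.6)/(1.4 − 0.6) = 0.4408/0.8000 = 0.5510
Terminal stock prices: S_uu = 78.4, S_ud = 33.6, S_dd = 14.4
Terminal payoffs (K − S): max(-38.4, 0) = 0, max(6.4, 0) = 6.4, max(25.6, 0) = 25.6
Node u (S = 56): continuation = e^(−0.04)·[0.5510·0.0000 + 0.4490·6.4000] = 2.7608; exercise value = 0.0000 ≤ continuation, so V_u = 2.7608
Node d (S = 24): continuation = e^(−0.04)·[0.5510·6.4000 + 0.4490·25.6000] = 14.4316; exercise value = 16.0000 > continuation, so V_d = 16.0000 (exercise)
Node 0 (S = 40): continuation = e^(−0.04)·[0.5510·2.7608 + 0.4490·16.0000] = 8.3637; exercise value = 0.0000 ≤ continuation, so V_0 = 8.3637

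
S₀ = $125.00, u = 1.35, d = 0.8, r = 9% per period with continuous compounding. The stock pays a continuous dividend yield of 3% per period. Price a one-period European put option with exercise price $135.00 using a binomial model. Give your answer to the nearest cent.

$16.76

Per-period risk-free factor R = e^0.09 = 1.0942; dividend-adjusted growth = e^(0.09−0.03) = 1.0618.
Risk-neutral probability p = (1.0618 − 0.8)/(1.35 − 0.8) = 0.2618/0.5500 = 0.4761
Terminal stock prices: S_u = 168.8, S_d = 100
Terminal payoffs (K − S): max(-33.75, 0) = 0, max(35, 0) = 35
Node 0 (S = 125): V_0 = e^(−0.09)·[0.4761·0.0000 + 0.5239·35.0000] = 16.7594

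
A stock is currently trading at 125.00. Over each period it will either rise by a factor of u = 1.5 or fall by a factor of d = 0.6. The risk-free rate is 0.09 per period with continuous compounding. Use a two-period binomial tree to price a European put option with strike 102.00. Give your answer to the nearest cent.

Risk-neutral probability p = (e^0.09 − 0.6)/(1.5 − 0.6) = 0.4942/0.9000 = 0.5491
Terminal stock prices: S_uu = 281.2, S_ud = 112.5, S_dd = 45
Terminal payoffs (K − S): max(-179.2, 0) = 0, max(-10.5, 0) = 0, max(57, 0) = 57
Node u (S = 187.5): V_u = e^(−0.09)·[0.5491·0.0000 + 0.4509·0.0000] = 0.0000
Node d (S = 75): V_d = e^(−0.09)·[0.5491·0.0000 + 0.4509·57.0000] = 23.4901
Node 0 (S = 125): V_0 = e^(−0.09)·[0.5491·0.0000 + 0.4509·23.4901] = 9.6805

9.68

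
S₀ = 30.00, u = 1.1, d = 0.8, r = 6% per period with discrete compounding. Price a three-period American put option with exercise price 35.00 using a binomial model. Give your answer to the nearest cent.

Risk-neutral probability p = (1 + 0.06 − 0.8)/(1.1 − 0.8) = 0.2600/0.3000 = 0.8667
Terminal stock prices: S_uuu = 39.93, S_uud = 29.04, S_udd = 21.12, S_ddd = 15.36
Terminal payoffs (K − S): max(-4.93, 0) = 0, max(5.96, 0) = 5.96, max(13.88, 0) = 13.88, max(19.64, 0) = 19.64
Node uu (S = 36.3): continuation = 1/1.06·[0.8667·0.0000 + 0.1333·5.9600] = 0.7497; exercise value = 0.0000 ≤ continuation, so V_uu = 0.7497
Node ud (S = 26.4): continuation = 1/1.06·[0.8667·5.9600 + 0.1333·13.8800] = 6.6189; exercise value = 8.6000 > continuation, so V_ud = 8.6000 (exercise)
Node dd (S = 19.2): continuation = 1/1.06·[0.8667·13.8800 + 0.1333·19.6400] = 13.8189; exercise value = 15.8000 > continuation, so V_dd = 15.8000 (exercise)
Node u (S = 33): continuation = 1/1.06·[0.8667·0.7497 + 0.1333·8.6000] = 1.6947; exercise value = 2.0000 > continuation, so V_u = 2.0000 (exercise)
Node d (S = 24): continuation = 1/1.06·[0.8667·8.6000 + 0.1333·15.8000] = 9.0189; exercise value = 11.0000 > continuation, so V_d = 11.0000 (exercise)
Node 0 (S = 30): continuation = 1/1.06·[0.8667·2.0000 + 0.1333·11.0000] = 3.0189; exercise value = 5.0000 > continuation, so V_0 = 5.0000 (exercise)

5.00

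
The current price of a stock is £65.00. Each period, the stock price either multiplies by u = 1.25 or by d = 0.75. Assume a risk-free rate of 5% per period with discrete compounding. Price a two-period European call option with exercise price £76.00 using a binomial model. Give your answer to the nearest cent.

Risk-neutral probability p = (1 + 0.05 − 0.75)/(1.25 − 0.75) = 0.3000/0.5000 = 0.6000
Terminal stock prices: S_uu = 101.6, S_ud = 60.94, S_dd = 36.56
Terminal payoffs (S − K): max(25.56, 0) = 25.56, max(-15.06, 0) = 0, max(-39.44, 0) = 0
Node u (S = 81.25): V_u = 1/1.05·[0.6000·25.5625 + 0.4000·0.0000] = 14.6071
Node d (S = 48.75): V_d = 1/1.05·[0.6000·0.0000 + 0.4000·0.0000] = 0.0000
Node 0 (S = 65): V_0 = 1/1.05·[0.6000·14.6071 + 0.4000·0.0000] = 8.3469

£8.35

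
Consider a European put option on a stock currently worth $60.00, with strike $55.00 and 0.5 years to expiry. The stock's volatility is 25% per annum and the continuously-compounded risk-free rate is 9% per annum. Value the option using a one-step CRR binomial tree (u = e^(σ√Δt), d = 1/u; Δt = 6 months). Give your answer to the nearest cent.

CRR parameters: u = e^(σ√Δt) = e^(0.25·√0.5) = 1.1934, d = 1/u = 0.8380
Per-period rate: rΔt = 0.09·0.5 = 0.045, so R = e^0.045 = 1.0460
Risk-neutral probability p = (e^0.045 − 0.8380)/(1.1934 − 0.8380) = 0.2081/0.3554 = 0.5854
Terminal stock prices: S_u = 71.6, S_d = 50.28
Terminal payoffs (K − S): max(-16.6, 0) = 0, max(4.722, 0) = 4.722
Node 0 (S = 60): V_0 = e^(−0.045)·[0.5854·0.0000 + 0.4146·4.7220] = 1.8714

$1.87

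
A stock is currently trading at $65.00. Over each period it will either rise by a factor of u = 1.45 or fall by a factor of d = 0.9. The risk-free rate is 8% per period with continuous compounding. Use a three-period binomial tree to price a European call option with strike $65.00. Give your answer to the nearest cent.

Risk-neutral probability p = (e^0.08 − 0.9)/(1.45 − 0.9) = 0.1833/0.5500 = 0.3332
Terminal stock prices: S_uuu = 198.2, S_uud = 123, S_udd = 76.34, S_ddd = 47.39
Terminal payoffs (S − K): max(133.2, 0) = 133.2, max(58, 0) = 58, max(11.34, 0) = 11.34, max(-17.61, 0) = 0
Node uu (S = 136.7): V_uu = e^(−0.08)·[0.3332·133.1606 + 0.6668·57.9963] = 76.6599
Node ud (S = 84.83): V_ud = e^(−0.08)·[0.3332·57.9963 + 0.6668·11.3425] = 24.8224
Node dd (S = 52.65): V_dd = e^(−0.08)·[0.3332·11.3425 + 0.6668·0.0000] = 3.4893
Node u (S = 94.25): V_u = e^(−0.08)·[0.3332·76.6599 + 0.6668·24.8224] = 38.8607
Node d (S = 58.5): V_d = e^(−0.08)·[0.3332·24.8224 + 0.6668·3.4893] = 9.7837
Node 0 (S = 65): V_0 = e^(−0.08)·[0.3332·38.8607 + 0.6668·9.7837] = 17.9764

$17.98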